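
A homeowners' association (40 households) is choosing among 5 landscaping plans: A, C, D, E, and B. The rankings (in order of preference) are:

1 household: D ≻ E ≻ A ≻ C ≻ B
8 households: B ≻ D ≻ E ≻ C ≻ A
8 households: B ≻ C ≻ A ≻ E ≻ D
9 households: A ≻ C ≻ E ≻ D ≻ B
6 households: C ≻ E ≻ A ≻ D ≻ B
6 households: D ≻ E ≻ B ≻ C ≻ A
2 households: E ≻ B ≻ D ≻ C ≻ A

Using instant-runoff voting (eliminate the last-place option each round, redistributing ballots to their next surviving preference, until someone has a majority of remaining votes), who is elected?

B

Round 1: A 9, C 6, D 7, E 2, B 16. Eliminate E.
Round 2: A 9, C 6, D 7, B 18. Eliminate C.
Round 3: A 15, D 7, B 18. Eliminate D.
Round 4: A 16, B 24. B has a majority.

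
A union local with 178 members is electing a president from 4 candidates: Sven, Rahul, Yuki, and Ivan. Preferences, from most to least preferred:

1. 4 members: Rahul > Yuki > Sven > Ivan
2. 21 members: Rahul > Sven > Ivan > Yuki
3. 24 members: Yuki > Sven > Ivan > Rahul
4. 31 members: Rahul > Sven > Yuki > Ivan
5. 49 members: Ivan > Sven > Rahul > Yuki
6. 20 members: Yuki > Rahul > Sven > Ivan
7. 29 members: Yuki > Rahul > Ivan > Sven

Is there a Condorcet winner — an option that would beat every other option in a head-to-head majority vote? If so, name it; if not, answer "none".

Rahul vs Sven: 105–73 for Rahul.
Rahul vs Yuki: 105–73 for Rahul.
Rahul vs Ivan: 105–73 for Rahul.
Rahul beats every other option head-to-head.

Rahul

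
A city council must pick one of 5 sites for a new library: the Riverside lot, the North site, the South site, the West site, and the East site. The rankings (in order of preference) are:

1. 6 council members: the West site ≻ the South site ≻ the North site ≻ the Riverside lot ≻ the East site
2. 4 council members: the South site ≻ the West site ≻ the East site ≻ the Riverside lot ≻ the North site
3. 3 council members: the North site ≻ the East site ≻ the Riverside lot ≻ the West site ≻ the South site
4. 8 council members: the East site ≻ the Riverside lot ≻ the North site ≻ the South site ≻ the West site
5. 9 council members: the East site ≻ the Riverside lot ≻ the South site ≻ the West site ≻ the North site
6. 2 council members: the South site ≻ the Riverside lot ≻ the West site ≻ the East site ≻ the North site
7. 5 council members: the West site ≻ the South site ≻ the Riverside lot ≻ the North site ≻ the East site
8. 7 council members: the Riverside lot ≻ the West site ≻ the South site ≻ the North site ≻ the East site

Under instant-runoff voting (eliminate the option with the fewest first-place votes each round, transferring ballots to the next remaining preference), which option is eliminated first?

Round 1: the Riverside lot 7, the North site 3, the South site 6, the West site 11, the East site 17. Eliminate the North site.

the North site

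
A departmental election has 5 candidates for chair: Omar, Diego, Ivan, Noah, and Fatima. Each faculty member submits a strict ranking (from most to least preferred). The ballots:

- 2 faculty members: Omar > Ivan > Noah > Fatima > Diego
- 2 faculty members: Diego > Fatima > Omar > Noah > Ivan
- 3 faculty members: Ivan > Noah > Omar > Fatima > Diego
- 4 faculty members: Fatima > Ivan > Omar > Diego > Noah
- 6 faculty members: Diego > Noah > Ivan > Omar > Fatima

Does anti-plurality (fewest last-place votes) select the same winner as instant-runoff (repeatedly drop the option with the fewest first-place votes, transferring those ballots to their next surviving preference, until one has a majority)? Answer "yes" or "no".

Anti-plurality — last-place votes: Omar 0, Diego 5, Ivan 2, Noah 4, Fatima 6. Winner: Omar.
Instant-runoff — R1 Omar 2, Diego 8, Ivan 3, Noah 0, Fatima 4 (Noah out); R2 Omar 2, Diego 8, Ivan 3, Fatima 4 (Omar out); R3 Diego 8, Ivan 5, Fatima 4 (Fatima out); R4 Diego 8, Ivan 9 (Ivan winner). Winner: Ivan.
The two methods disagree.

no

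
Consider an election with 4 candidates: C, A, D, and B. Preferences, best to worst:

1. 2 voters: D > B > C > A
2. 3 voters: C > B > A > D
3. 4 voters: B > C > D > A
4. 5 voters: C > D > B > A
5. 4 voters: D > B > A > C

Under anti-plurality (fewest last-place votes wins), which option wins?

Last-place votes: C 4, A 11, D 3, B 0.
B is ranked last by the fewest voters, so B wins.

B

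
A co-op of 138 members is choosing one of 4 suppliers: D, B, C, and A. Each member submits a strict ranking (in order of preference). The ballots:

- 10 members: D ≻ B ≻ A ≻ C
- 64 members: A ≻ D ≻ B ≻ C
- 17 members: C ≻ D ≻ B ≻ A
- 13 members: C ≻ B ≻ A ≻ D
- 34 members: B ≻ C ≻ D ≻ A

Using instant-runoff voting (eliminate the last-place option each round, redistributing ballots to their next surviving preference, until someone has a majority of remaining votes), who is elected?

Round 1: D 10, B 34, C 30, A 64. Eliminate D.
Round 2: B 44, C 30, A 64. Eliminate C.
Round 3: B 74, A 64. B has a majority.

B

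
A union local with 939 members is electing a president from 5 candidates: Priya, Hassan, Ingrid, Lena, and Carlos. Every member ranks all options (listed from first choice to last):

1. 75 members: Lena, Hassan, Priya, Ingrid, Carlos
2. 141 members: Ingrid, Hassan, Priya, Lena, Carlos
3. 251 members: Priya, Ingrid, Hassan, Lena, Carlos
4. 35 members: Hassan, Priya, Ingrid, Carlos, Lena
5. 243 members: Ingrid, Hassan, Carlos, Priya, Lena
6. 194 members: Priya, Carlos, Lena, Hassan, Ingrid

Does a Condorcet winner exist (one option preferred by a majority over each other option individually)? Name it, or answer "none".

Checking pairwise contests:
Hassan beats Priya 494–445.
Ingrid beats Hassan 635–304.
Priya beats Ingrid 555–384.
Priya beats Lena 864–75.
Priya beats Carlos 696–243.
Every option loses at least one head-to-head, so there is no Condorcet winner.

none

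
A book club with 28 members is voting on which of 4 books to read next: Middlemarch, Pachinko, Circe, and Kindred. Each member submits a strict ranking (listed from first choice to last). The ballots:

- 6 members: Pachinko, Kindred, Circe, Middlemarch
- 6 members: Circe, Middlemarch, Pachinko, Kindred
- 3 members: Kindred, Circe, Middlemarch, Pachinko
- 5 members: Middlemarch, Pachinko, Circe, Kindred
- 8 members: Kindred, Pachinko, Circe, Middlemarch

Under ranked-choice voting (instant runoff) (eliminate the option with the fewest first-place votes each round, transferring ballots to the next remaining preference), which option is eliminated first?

Round 1: Middlemarch 5, Pachinko 6, Circe 6, Kindred 11. Eliminate Middlemarch.

Middlemarch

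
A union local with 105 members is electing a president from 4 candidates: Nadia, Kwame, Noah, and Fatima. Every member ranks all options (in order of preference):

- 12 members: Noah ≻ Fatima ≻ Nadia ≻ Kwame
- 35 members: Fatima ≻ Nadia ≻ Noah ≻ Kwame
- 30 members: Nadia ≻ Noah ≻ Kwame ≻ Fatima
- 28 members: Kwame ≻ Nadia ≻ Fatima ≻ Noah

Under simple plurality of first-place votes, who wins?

First-place votes: Nadia 30, Kwame 28, Noah 12, Fatima 35.
Fatima has the most first-place votes.

Fatima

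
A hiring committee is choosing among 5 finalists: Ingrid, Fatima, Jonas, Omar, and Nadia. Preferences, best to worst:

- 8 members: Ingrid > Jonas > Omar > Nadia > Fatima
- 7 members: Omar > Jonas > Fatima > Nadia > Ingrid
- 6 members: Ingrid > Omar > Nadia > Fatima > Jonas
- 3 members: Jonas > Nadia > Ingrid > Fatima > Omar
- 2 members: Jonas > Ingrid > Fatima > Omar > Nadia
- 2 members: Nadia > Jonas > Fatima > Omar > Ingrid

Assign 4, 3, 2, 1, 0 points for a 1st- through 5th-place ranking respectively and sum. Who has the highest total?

Ingrid: 8·4 + 7·0 + 6·4 + 3·2 + 2·3 + 2·0 = 68
Fatima: 8·0 + 7·2 + 6·1 + 3·1 + 2·2 + 2·2 = 31
Jonas: 8·3 + 7·3 + 6·0 + 3·4 + 2·4 + 2·3 = 71
Omar: 8·2 + 7·4 + 6·3 + 3·0 + 2·1 + 2·1 = 66
Nadia: 8·1 + 7·1 + 6·2 + 3·3 + 2·0 + 2·4 = 44
Jonas has the highest Borda score (71).

Jonas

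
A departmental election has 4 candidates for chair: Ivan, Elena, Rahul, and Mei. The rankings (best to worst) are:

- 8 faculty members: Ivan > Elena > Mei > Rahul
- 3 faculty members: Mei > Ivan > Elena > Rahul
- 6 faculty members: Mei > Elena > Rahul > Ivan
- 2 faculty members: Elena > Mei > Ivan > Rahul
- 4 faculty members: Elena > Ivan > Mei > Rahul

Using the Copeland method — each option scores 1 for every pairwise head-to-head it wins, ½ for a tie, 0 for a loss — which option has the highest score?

Ivan: beats Rahul and Mei; loses to Elena → score 2.
Elena: beats Ivan, Rahul, and Mei → score 3.
Rahul: loses to Ivan, Elena, and Mei → score 0.
Mei: beats Rahul; loses to Ivan and Elena → score 1.
Elena has the best pairwise record.

Elena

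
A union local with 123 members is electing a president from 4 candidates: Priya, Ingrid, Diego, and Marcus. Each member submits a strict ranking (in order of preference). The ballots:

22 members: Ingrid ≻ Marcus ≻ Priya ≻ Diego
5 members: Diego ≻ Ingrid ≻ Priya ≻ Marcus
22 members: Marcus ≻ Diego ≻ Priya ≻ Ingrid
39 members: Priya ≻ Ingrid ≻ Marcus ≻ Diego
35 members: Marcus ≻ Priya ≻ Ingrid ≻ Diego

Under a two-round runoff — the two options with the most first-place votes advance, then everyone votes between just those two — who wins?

Round 1 first-place votes: Priya 39, Ingrid 22, Diego 5, Marcus 57.
Marcus and Priya advance.
Runoff: Marcus is preferred to Priya by 79 voters; Priya by 44.
Marcus wins the runoff.

Marcus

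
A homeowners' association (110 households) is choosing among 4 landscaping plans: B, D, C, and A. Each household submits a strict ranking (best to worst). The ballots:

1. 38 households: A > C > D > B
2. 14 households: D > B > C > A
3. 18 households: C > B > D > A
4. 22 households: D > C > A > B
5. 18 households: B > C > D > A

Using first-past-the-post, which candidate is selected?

First-place votes: B 18, D 36, C 18, A 38.
A has the most first-place votes.

A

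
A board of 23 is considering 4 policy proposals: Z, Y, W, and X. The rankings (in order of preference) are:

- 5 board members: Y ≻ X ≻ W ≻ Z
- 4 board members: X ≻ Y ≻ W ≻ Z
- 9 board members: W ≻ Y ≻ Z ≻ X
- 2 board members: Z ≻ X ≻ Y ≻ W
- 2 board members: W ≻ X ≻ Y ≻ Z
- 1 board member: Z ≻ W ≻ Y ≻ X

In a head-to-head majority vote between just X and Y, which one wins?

Y

Voters preferring X to Y: 8; preferring Y to X: 15.
Y wins the head-to-head.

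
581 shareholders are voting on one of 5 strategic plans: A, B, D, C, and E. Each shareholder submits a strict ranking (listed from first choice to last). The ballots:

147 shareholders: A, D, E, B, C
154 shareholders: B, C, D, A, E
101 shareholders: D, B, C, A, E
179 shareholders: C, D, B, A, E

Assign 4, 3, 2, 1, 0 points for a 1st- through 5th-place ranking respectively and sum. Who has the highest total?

D

A: 147·4 + 154·1 + 101·1 + 179·1 = 1022
B: 147·1 + 154·4 + 101·3 + 179·2 = 1424
D: 147·3 + 154·2 + 101·4 + 179·3 = 1690
C: 147·0 + 154·3 + 101·2 + 179·4 = 1380
E: 147·2 + 154·0 + 101·0 + 179·0 = 294
D has the highest Borda score (1690).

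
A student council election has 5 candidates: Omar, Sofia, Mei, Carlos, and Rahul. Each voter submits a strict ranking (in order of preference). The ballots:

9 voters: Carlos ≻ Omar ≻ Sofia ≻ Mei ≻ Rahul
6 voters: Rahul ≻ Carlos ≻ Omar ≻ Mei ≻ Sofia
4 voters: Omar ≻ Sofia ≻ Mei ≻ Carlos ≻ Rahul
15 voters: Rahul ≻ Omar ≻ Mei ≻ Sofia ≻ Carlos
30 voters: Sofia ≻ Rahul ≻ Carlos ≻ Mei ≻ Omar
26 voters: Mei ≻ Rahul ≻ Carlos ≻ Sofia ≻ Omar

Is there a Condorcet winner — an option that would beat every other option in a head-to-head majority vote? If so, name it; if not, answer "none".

Rahul

Rahul vs Omar: 77–13 for Rahul.
Rahul vs Sofia: 47–43 for Rahul.
Rahul vs Mei: 51–39 for Rahul.
Rahul vs Carlos: 77–13 for Rahul.
Rahul beats every other option head-to-head.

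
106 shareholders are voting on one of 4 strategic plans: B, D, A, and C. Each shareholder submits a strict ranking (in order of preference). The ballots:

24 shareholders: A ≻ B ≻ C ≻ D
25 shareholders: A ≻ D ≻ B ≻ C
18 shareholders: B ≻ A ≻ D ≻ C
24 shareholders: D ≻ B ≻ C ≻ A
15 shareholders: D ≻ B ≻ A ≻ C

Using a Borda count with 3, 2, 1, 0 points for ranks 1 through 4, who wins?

B: 24·2 + 25·1 + 18·3 + 24·2 + 15·2 = 205
D: 24·0 + 25·2 + 18·1 + 24·3 + 15·3 = 185
A: 24·3 + 25·3 + 18·2 + 24·0 + 15·1 = 198
C: 24·1 + 25·0 + 18·0 + 24·1 + 15·0 = 48
B has the highest Borda score (205).

B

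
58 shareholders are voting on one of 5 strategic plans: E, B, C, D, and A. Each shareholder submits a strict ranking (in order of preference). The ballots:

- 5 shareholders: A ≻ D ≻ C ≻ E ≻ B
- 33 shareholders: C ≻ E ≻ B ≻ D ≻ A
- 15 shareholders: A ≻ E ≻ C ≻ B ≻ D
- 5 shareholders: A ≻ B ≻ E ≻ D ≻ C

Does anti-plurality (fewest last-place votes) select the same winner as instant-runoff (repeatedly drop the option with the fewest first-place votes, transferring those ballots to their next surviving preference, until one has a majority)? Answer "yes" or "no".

no

Anti-plurality — last-place votes: E 0, B 5, C 5, D 15, A 33. Winner: E.
Instant-runoff — R1 E 0, B 0, C 33, D 0, A 25 (C winner). Winner: C.
The two methods disagree.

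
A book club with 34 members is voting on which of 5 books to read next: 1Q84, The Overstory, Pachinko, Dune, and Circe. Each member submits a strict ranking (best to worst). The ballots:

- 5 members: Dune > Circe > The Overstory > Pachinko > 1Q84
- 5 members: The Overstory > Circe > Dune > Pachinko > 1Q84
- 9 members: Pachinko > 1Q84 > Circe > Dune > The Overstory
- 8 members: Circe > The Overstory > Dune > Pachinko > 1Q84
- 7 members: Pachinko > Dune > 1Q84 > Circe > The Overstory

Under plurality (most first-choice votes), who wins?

First-place votes: 1Q84 0, The Overstory 5, Pachinko 16, Dune 5, Circe 8.
Pachinko has the most first-place votes.

Pachinko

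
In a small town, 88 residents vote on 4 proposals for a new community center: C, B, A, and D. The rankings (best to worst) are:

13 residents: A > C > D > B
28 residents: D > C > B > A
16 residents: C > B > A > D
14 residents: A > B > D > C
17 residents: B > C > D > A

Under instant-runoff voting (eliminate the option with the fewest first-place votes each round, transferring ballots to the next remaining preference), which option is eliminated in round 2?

A

Round 1: C 16, B 17, A 27, D 28. Eliminate C.
Round 2: B 33, A 27, D 28. Eliminate A.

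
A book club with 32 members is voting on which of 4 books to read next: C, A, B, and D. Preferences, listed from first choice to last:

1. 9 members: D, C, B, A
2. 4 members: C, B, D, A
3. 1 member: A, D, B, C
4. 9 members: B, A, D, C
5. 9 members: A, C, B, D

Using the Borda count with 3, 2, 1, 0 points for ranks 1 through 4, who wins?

C: 9·2 + 4·3 + 1·0 + 9·0 + 9·2 = 48
A: 9·0 + 4·0 + 1·3 + 9·2 + 9·3 = 48
B: 9·1 + 4·2 + 1·1 + 9·3 + 9·1 = 54
D: 9·3 + 4·1 + 1·2 + 9·1 + 9·0 = 42
B has the highest Borda score (54).

B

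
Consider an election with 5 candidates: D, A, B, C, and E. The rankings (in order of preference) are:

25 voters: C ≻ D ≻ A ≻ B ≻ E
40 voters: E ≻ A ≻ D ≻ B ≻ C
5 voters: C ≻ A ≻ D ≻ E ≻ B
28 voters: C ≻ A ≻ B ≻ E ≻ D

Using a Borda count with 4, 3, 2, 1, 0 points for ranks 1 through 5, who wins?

A

D: 25·3 + 40·2 + 5·2 + 28·0 = 165
A: 25·2 + 40·3 + 5·3 + 28·3 = 269
B: 25·1 + 40·1 + 5·0 + 28·2 = 121
C: 25·4 + 40·0 + 5·4 + 28·4 = 232
E: 25·0 + 40·4 + 5·1 + 28·1 = 193
A has the highest Borda score (269).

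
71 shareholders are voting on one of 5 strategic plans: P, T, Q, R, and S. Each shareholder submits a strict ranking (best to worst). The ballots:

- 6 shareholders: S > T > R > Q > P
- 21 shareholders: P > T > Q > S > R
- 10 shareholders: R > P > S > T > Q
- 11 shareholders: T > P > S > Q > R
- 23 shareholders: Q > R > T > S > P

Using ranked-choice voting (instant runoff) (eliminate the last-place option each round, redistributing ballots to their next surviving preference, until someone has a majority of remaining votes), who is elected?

Round 1: P 21, T 11, Q 23, R 10, S 6. Eliminate S.
Round 2: P 21, T 17, Q 23, R 10. Eliminate R.
Round 3: P 31, T 17, Q 23. Eliminate T.
Round 4: P 42, Q 29. P has a majority.

P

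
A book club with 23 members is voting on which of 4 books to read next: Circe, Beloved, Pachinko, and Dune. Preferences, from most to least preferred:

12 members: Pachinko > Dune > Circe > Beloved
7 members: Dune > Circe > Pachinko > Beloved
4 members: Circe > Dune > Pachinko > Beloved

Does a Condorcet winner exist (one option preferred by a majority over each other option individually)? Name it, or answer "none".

Pachinko vs Circe: 12–11 for Pachinko.
Pachinko vs Beloved: 23–0 for Pachinko.
Pachinko vs Dune: 12–11 for Pachinko.
Pachinko beats every other option head-to-head.

Pachinko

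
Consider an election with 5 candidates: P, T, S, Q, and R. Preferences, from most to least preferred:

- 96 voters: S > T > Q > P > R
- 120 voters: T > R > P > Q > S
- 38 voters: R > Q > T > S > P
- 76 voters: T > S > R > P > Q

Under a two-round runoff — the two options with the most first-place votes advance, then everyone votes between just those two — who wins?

Round 1 first-place votes: P 0, T 196, S 96, Q 0, R 38.
T and S advance.
Runoff: T is preferred to S by 234 voters; S by 96.
T wins the runoff.

T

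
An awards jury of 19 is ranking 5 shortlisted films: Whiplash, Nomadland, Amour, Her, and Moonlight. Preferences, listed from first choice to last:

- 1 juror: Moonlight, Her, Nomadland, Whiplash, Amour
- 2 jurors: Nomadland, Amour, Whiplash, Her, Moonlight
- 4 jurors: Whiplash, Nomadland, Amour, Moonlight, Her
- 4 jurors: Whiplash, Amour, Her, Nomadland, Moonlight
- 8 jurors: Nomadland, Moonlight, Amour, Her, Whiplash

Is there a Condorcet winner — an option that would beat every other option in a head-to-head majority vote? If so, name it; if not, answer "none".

Nomadland

Nomadland vs Whiplash: 11–8 for Nomadland.
Nomadland vs Amour: 15–4 for Nomadland.
Nomadland vs Her: 14–5 for Nomadland.
Nomadland vs Moonlight: 18–1 for Nomadland.
Nomadland beats every other option head-to-head.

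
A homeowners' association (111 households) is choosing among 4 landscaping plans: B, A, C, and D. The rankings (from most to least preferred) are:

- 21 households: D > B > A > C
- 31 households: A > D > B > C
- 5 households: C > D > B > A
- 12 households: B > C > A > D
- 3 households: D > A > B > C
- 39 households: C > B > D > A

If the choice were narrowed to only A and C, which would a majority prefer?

C

Voters preferring A to C: 55; preferring C to A: 56.
C wins the head-to-head.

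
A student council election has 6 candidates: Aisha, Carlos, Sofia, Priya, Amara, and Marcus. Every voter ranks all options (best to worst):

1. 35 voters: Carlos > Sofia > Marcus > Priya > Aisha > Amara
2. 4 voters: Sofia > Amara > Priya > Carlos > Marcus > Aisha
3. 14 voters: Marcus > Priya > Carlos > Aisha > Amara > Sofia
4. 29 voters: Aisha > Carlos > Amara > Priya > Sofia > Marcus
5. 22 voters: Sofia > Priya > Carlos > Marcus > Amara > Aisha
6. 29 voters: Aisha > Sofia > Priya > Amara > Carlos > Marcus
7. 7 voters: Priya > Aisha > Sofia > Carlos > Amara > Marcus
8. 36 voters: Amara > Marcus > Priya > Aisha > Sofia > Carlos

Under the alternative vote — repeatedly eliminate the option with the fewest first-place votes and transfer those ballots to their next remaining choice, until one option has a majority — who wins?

Aisha

Round 1: Aisha 58, Carlos 35, Sofia 26, Priya 7, Amara 36, Marcus 14. Eliminate Priya.
Round 2: Aisha 65, Carlos 35, Sofia 26, Amara 36, Marcus 14. Eliminate Marcus.
Round 3: Aisha 65, Carlos 49, Sofia 26, Amara 36. Eliminate Sofia.
Round 4: Aisha 65, Carlos 71, Amara 40. Eliminate Amara.
Round 5: Aisha 101, Carlos 75. Aisha has a majority.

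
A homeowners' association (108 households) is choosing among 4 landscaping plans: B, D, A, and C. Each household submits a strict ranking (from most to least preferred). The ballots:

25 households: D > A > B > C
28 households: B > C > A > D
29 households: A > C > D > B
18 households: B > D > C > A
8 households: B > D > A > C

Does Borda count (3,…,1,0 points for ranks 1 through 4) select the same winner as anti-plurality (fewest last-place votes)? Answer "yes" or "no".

Borda — scores: B 187, D 156, A 173, C 132. Winner: B.
Anti-plurality — last-place votes: B 29, D 28, A 18, C 33. Winner: A.
The two methods disagree.

no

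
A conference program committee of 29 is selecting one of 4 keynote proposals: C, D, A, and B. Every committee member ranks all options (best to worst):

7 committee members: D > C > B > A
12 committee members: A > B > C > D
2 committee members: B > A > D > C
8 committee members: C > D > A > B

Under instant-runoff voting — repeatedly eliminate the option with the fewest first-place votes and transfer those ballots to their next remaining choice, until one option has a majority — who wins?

C

Round 1: C 8, D 7, A 12, B 2. Eliminate B.
Round 2: C 8, D 7, A 14. Eliminate D.
Round 3: C 15, A 14. C has a majority.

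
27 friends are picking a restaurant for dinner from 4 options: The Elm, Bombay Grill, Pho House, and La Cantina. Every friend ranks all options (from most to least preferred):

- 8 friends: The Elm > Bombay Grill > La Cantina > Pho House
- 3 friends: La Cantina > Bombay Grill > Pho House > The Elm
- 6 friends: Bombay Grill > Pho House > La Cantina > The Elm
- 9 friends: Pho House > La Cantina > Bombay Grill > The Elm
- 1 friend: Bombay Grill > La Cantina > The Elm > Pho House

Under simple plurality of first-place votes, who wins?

First-place votes: The Elm 8, Bombay Grill 7, Pho House 9, La Cantina 3.
Pho House has the most first-place votes.

Pho House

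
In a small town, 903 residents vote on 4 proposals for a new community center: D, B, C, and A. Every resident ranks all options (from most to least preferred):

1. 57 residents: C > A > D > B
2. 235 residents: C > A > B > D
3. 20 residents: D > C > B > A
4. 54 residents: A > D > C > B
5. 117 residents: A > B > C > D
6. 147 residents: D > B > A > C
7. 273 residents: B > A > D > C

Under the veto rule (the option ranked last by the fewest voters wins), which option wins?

A

Last-place votes: D 352, B 111, C 420, A 20.
A is ranked last by the fewest voters, so A wins.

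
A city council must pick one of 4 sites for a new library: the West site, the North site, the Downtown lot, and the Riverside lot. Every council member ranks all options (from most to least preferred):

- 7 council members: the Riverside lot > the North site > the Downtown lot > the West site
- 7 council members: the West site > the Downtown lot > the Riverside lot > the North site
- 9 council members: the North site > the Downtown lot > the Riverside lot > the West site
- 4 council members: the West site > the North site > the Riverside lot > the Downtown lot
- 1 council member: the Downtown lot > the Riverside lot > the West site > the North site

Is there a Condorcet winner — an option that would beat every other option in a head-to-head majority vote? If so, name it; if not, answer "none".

none

Checking pairwise contests:
the North site beats the West site 16–12.
the Riverside lot beats the North site 15–13.
the North site beats the Downtown lot 20–8.
the Downtown lot beats the Riverside lot 17–11.
Every option loses at least one head-to-head, so there is no Condorcet winner.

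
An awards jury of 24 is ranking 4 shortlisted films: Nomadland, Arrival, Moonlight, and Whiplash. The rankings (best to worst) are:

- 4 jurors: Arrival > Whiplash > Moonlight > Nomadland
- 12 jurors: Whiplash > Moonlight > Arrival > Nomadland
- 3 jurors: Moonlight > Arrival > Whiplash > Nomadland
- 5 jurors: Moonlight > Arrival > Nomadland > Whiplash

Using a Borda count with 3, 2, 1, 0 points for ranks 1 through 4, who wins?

Nomadland: 4·0 + 12·0 + 3·0 + 5·1 = 5
Arrival: 4·3 + 12·1 + 3·2 + 5·2 = 40
Moonlight: 4·1 + 12·2 + 3·3 + 5·3 = 52
Whiplash: 4·2 + 12·3 + 3·1 + 5·0 = 47
Moonlight has the highest Borda score (52).

Moonlight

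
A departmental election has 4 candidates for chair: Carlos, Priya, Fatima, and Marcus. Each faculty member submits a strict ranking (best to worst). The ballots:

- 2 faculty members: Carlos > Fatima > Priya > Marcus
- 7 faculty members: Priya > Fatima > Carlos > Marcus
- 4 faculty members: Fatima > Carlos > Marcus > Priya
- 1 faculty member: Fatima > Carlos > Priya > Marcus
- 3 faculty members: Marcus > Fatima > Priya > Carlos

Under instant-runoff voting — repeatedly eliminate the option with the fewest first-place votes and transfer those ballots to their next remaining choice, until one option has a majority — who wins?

Fatima

Round 1: Carlos 2, Priya 7, Fatima 5, Marcus 3. Eliminate Carlos.
Round 2: Priya 7, Fatima 7, Marcus 3. Eliminate Marcus.
Round 3: Priya 7, Fatima 10. Fatima has a majority.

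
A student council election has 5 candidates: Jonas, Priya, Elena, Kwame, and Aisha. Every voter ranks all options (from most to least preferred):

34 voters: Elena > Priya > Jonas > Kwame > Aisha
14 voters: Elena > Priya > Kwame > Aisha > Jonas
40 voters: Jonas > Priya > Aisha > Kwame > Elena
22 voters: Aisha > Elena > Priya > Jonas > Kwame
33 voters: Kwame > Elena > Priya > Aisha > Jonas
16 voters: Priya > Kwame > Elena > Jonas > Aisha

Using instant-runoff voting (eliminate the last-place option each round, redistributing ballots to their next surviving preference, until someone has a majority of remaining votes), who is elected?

Kwame

Round 1: Jonas 40, Priya 16, Elena 48, Kwame 33, Aisha 22. Eliminate Priya.
Round 2: Jonas 40, Elena 48, Kwame 49, Aisha 22. Eliminate Aisha.
Round 3: Jonas 40, Elena 70, Kwame 49. Eliminate Jonas.
Round 4: Elena 70, Kwame 89. Kwame has a majority.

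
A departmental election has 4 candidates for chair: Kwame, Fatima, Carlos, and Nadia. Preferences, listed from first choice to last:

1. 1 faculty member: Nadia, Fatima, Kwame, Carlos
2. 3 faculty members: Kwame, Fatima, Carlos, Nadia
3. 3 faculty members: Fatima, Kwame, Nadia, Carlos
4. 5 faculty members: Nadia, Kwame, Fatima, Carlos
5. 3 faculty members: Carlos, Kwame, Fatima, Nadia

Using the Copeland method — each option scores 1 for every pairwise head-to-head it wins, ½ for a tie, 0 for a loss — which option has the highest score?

Kwame: beats Fatima, Carlos, and Nadia → score 3.
Fatima: beats Carlos and Nadia; loses to Kwame → score 2.
Carlos: loses to Kwame, Fatima, and Nadia → score 0.
Nadia: beats Carlos; loses to Kwame and Fatima → score 1.
Kwame has the best pairwise record.

Kwame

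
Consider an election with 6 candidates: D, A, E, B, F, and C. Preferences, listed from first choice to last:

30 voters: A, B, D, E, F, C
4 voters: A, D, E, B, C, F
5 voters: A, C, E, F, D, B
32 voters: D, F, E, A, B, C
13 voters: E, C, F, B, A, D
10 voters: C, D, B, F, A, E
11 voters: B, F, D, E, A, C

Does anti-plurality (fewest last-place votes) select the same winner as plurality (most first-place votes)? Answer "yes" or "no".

yes

Anti-plurality — last-place votes: D 13, A 0, E 10, B 5, F 4, C 73. Winner: A.
Plurality — first-place votes: D 32, A 39, E 13, B 11, F 0, C 10. Winner: A.
The two methods agree.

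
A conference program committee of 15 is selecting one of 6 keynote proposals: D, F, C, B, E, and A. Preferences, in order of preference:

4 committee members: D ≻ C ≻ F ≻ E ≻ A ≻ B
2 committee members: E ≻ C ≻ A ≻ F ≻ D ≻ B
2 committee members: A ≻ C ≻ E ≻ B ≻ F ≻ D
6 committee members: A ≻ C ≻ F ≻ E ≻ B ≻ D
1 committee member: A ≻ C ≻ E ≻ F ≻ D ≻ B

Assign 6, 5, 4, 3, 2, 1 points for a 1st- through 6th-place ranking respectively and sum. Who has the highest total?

C

D: 4·6 + 2·2 + 2·1 + 6·1 + 1·2 = 38
F: 4·4 + 2·3 + 2·2 + 6·4 + 1·3 = 53
C: 4·5 + 2·5 + 2·5 + 6·5 + 1·5 = 75
B: 4·1 + 2·1 + 2·3 + 6·2 + 1·1 = 25
E: 4·3 + 2·6 + 2·4 + 6·3 + 1·4 = 54
A: 4·2 + 2·4 + 2·6 + 6·6 + 1·6 = 70
C has the highest Borda score (75).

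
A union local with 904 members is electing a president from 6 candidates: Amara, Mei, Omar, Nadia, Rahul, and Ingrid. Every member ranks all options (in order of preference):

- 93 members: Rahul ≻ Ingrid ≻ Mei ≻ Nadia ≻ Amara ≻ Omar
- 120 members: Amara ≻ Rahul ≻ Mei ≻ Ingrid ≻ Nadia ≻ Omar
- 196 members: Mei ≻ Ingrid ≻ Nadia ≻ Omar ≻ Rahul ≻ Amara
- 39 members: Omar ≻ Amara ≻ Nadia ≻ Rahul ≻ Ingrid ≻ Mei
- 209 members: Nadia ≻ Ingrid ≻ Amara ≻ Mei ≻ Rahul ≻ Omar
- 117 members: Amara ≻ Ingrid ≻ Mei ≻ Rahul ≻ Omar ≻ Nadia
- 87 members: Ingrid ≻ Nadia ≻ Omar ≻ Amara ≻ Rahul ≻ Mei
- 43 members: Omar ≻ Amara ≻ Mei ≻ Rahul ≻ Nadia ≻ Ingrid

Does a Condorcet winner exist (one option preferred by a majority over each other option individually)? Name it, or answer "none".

Ingrid

Ingrid vs Amara: 585–319 for Ingrid.
Ingrid vs Mei: 545–359 for Ingrid.
Ingrid vs Omar: 822–82 for Ingrid.
Ingrid vs Nadia: 613–291 for Ingrid.
Ingrid vs Rahul: 609–295 for Ingrid.
Ingrid beats every other option head-to-head.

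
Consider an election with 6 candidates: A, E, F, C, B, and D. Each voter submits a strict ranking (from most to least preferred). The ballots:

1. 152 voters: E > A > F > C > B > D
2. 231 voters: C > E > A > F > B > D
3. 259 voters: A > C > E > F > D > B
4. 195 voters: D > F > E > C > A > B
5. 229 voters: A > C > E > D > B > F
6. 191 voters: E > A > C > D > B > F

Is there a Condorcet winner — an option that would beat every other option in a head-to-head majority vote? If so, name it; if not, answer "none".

none

Checking pairwise contests:
E beats A 769–488.
C beats E 719–538.
A beats F 1062–195.
A beats C 831–426.
A beats B 1257–0.
A beats D 1062–195.
Every option loses at least one head-to-head, so there is no Condorcet winner.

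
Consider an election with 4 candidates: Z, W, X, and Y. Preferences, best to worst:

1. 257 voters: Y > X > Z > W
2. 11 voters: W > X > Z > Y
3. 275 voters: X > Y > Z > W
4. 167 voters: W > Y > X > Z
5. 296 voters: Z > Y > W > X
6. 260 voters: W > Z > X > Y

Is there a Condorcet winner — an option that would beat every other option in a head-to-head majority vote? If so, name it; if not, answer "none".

Y vs Z: 699–567 for Y.
Y vs W: 828–438 for Y.
Y vs X: 720–546 for Y.
Y beats every other option head-to-head.

Y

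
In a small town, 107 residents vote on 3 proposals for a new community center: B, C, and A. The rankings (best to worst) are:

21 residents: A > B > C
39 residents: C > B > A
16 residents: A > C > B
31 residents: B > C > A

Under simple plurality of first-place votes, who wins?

First-place votes: B 31, C 39, A 37.
C has the most first-place votes.

C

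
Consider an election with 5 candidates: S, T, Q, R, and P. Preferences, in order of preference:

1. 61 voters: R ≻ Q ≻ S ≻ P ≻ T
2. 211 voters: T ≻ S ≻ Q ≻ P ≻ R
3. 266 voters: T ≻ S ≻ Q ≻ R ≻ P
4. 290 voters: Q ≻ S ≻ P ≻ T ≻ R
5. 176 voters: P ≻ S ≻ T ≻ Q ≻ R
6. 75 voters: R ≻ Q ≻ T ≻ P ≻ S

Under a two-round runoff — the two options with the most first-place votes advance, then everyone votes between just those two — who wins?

Round 1 first-place votes: S 0, T 477, Q 290, R 136, P 176.
T and Q advance.
Runoff: T is preferred to Q by 653 voters; Q by 426.
T wins the runoff.

T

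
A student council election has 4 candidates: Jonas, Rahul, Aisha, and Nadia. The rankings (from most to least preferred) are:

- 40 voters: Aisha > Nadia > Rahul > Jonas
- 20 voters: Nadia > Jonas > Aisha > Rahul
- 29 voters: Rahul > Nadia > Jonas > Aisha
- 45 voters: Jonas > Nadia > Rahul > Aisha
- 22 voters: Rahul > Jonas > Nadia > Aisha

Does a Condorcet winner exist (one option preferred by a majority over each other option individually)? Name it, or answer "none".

Nadia vs Jonas: 89–67 for Nadia.
Nadia vs Rahul: 105–51 for Nadia.
Nadia vs Aisha: 116–40 for Nadia.
Nadia beats every other option head-to-head.

Nadia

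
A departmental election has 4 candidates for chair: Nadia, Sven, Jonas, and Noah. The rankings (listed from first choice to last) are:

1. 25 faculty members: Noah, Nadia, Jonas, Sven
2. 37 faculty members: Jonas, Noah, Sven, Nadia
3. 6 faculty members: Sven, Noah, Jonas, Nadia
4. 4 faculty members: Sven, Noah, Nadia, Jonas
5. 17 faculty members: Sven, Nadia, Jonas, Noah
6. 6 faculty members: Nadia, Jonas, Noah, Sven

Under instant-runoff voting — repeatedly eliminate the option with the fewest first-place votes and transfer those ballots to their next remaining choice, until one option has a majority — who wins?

Round 1: Nadia 6, Sven 27, Jonas 37, Noah 25. Eliminate Nadia.
Round 2: Sven 27, Jonas 43, Noah 25. Eliminate Noah.
Round 3: Sven 27, Jonas 68. Jonas has a majority.

Jonas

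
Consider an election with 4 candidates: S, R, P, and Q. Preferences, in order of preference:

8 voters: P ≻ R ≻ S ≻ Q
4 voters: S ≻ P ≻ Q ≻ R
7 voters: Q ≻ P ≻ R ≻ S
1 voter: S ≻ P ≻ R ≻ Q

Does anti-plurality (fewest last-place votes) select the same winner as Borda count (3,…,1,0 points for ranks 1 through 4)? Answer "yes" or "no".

Anti-plurality — last-place votes: S 7, R 4, P 0, Q 9. Winner: P.
Borda — scores: S 23, R 24, P 48, Q 25. Winner: P.
The two methods agree.

yes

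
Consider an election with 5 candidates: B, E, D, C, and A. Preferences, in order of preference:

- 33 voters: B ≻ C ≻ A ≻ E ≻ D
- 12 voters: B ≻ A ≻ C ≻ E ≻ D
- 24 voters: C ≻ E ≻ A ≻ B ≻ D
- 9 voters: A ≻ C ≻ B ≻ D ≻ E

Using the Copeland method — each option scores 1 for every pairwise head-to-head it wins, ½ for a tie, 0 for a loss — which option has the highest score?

B: beats E, D, C, and A → score 4.
E: beats D; loses to B, C, and A → score 1.
D: loses to B, E, C, and A → score 0.
C: beats E, D, and A; loses to B → score 3.
A: beats E and D; loses to B and C → score 2.
B has the best pairwise record.

B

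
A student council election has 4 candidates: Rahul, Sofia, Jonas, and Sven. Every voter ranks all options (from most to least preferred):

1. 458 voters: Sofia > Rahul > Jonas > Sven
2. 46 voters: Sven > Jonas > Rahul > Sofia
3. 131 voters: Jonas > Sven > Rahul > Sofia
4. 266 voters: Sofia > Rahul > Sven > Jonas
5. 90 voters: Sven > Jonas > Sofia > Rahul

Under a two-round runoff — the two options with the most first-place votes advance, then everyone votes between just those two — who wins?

Sofia

Round 1 first-place votes: Rahul 0, Sofia 724, Jonas 131, Sven 136.
Sofia and Sven advance.
Runoff: Sofia is preferred to Sven by 724 voters; Sven by 267.
Sofia wins the runoff.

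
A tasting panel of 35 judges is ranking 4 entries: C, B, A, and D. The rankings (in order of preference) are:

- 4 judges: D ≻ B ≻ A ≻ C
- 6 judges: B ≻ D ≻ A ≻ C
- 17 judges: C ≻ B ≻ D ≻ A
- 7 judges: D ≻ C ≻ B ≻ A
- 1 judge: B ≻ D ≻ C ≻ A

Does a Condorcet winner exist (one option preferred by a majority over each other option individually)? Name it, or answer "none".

Checking pairwise contests:
D beats C 18–17.
C beats B 24–11.
C beats A 25–10.
B beats D 24–11.
Every option loses at least one head-to-head, so there is no Condorcet winner.

none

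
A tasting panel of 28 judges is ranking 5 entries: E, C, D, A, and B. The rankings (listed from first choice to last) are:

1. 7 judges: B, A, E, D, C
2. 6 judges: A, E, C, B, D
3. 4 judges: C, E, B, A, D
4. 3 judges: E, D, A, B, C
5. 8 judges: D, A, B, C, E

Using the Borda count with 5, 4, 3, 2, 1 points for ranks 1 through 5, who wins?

E: 7·3 + 6·4 + 4·4 + 3·5 + 8·1 = 84
C: 7·1 + 6·3 + 4·5 + 3·1 + 8·2 = 64
D: 7·2 + 6·1 + 4·1 + 3·4 + 8·5 = 76
A: 7·4 + 6·5 + 4·2 + 3·3 + 8·4 = 107
B: 7·5 + 6·2 + 4·3 + 3·2 + 8·3 = 89
A has the highest Borda score (107).

A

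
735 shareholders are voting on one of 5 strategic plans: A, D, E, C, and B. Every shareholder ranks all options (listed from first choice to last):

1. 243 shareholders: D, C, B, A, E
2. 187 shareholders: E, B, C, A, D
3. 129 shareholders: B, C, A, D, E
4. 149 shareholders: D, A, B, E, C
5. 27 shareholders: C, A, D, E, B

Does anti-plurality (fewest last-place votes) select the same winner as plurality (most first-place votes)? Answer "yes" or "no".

Anti-plurality — last-place votes: A 0, D 187, E 372, C 149, B 27. Winner: A.
Plurality — first-place votes: A 0, D 392, E 187, C 27, B 129. Winner: D.
The two methods disagree.

no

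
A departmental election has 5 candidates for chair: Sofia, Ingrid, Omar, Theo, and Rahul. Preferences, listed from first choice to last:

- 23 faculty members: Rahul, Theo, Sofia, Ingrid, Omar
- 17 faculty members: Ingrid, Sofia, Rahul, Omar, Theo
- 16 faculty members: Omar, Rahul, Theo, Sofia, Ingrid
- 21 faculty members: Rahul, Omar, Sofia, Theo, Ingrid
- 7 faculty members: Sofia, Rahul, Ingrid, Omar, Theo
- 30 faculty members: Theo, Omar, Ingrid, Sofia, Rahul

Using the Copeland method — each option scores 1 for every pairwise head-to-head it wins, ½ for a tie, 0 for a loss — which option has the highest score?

Rahul

Sofia: beats Ingrid; loses to Omar, Theo, and Rahul → score 1.
Ingrid: loses to Sofia, Omar, Theo, and Rahul → score 0.
Omar: beats Sofia, Ingrid, and Theo; loses to Rahul → score 3.
Theo: beats Sofia and Ingrid; loses to Omar and Rahul → score 2.
Rahul: beats Sofia, Ingrid, Omar, and Theo → score 4.
Rahul has the best pairwise record.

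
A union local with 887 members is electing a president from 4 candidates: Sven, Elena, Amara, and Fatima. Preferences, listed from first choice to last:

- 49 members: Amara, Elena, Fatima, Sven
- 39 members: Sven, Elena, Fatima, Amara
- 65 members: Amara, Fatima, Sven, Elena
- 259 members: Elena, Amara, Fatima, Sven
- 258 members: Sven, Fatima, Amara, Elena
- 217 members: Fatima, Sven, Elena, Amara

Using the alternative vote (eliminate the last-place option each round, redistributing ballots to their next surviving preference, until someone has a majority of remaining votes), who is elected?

Sven

Round 1: Sven 297, Elena 259, Amara 114, Fatima 217. Eliminate Amara.
Round 2: Sven 297, Elena 308, Fatima 282. Eliminate Fatima.
Round 3: Sven 579, Elena 308. Sven has a majority.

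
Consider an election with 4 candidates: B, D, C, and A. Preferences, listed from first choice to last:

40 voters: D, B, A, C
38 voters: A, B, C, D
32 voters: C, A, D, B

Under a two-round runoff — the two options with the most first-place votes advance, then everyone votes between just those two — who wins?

Round 1 first-place votes: B 0, D 40, C 32, A 38.
D and A advance.
Runoff: D is preferred to A by 40 voters; A by 70.
A wins the runoff.

A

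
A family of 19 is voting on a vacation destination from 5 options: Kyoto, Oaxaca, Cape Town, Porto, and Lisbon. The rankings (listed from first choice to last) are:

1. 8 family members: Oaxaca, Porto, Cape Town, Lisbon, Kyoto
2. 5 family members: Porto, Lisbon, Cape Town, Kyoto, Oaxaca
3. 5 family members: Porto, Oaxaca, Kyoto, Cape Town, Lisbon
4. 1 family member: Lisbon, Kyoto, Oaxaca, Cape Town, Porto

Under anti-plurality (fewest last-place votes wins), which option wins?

Cape Town

Last-place votes: Kyoto 8, Oaxaca 5, Cape Town 0, Porto 1, Lisbon 5.
Cape Town is ranked last by the fewest voters, so Cape Town wins.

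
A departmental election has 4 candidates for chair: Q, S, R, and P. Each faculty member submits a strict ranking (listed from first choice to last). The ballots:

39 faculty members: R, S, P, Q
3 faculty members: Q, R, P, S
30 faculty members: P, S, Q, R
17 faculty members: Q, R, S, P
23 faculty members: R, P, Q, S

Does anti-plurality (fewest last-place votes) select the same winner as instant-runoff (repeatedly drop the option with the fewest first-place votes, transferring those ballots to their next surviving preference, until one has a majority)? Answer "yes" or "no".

Anti-plurality — last-place votes: Q 39, S 26, R 30, P 17. Winner: P.
Instant-runoff — R1 Q 20, S 0, R 62, P 30 (R winner). Winner: R.
The two methods disagree.

no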